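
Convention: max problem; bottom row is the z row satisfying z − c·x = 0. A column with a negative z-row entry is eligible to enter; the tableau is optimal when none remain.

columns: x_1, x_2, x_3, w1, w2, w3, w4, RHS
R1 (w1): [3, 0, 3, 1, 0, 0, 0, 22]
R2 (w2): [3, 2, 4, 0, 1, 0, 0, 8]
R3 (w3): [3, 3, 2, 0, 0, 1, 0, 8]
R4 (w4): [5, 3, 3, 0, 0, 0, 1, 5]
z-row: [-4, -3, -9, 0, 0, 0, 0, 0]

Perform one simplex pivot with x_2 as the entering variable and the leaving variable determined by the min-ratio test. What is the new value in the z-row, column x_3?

-6

Ratio test on column x_2 — row 1: entry 0 ≤ 0; row 2: 8/2 = 4; row 3: 8/3 = 8/3; row 4: 5/3 = 5/3. Minimum is 5/3 at row 4 (w4 leaves); pivot element 3.
Divide row 4 by 3; eliminate column x_2 from the other rows.
z-row update in column x_3: -9 − (-3)·1 = -6.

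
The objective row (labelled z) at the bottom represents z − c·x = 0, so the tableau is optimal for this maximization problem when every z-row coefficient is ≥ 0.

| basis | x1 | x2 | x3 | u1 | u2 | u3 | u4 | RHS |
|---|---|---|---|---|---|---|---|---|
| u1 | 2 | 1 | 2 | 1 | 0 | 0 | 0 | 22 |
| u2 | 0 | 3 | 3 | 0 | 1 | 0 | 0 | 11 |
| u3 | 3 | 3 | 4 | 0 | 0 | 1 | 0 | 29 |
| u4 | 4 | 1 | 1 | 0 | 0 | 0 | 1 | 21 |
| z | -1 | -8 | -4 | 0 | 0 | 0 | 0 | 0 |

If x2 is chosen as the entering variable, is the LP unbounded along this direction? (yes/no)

Column x2 has positive entries in row(s) 1, 2, 3, 4, so the ratio test bounds it — not unbounded.

no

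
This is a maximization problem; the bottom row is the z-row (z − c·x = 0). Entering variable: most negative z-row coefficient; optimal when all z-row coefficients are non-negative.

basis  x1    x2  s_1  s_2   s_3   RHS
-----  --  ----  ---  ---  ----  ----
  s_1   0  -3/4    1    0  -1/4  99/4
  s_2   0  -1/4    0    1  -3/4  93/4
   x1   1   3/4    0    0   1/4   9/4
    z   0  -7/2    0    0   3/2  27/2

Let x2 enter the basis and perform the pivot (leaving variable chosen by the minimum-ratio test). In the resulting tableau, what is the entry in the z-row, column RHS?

Ratio test on column x2 — row 1: entry -3/4 ≤ 0; row 2: entry -1/4 ≤ 0; row 3: (9/4)/(3/4) = 3. Minimum is 3 at row 3 (x1 leaves); pivot element 3/4.
Divide row 3 by 3/4; eliminate column x2 from the other rows.
z-row update in column RHS: 27/2 − (-7/2)·3 = 24.

24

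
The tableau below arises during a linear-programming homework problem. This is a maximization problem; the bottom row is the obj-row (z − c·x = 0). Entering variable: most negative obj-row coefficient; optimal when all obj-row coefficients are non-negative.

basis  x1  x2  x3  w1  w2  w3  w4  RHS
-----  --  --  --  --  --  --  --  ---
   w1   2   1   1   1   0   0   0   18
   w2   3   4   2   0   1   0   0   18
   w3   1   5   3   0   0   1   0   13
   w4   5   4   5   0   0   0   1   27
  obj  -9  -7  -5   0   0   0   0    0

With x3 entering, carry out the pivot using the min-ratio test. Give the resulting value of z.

65/3

Ratio test on column x3 — row 1: 18/1 = 18; row 2: 18/2 = 9; row 3: 13/3 = 13/3; row 4: 27/5 = 27/5. Minimum is 13/3 at row 3 (w3 leaves); pivot element 3.
Pivot on row 3; the obj-row RHS becomes 0 − (-5)·(13/3) = 65/3.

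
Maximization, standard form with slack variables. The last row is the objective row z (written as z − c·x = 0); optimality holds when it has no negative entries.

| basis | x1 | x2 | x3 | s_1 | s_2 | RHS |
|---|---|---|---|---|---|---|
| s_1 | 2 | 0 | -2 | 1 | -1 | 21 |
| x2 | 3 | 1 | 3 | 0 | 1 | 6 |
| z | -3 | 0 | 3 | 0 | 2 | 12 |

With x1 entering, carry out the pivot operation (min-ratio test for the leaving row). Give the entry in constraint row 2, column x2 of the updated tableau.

Ratio test on column x1 — row 1: 21/2 = 21/2; row 2: 6/3 = 2. Minimum is 2 at row 2 (x2 leaves); pivot element 3.
Divide row 2 by 3; eliminate column x1 from the other rows.
In the new row 2, the x2 entry is the old entry divided by the pivot: 1/3 = 1/3.

1/3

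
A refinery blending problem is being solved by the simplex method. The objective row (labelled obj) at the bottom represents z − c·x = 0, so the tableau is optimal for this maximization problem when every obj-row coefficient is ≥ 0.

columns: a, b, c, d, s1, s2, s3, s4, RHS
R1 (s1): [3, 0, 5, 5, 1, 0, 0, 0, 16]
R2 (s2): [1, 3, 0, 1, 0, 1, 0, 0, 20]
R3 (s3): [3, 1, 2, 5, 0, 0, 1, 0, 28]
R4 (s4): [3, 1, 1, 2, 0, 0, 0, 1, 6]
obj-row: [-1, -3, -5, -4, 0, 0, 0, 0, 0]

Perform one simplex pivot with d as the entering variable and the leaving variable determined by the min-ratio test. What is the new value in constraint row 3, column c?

-1/2

Ratio test on column d — row 1: 16/5 = 16/5; row 2: 20/1 = 20; row 3: 28/5 = 28/5; row 4: 6/2 = 3. Minimum is 3 at row 4 (s4 leaves); pivot element 2.
Divide row 4 by 2; eliminate column d from the other rows.
Row 3 update in column c: 2 − 5·(1/2) = -1/2.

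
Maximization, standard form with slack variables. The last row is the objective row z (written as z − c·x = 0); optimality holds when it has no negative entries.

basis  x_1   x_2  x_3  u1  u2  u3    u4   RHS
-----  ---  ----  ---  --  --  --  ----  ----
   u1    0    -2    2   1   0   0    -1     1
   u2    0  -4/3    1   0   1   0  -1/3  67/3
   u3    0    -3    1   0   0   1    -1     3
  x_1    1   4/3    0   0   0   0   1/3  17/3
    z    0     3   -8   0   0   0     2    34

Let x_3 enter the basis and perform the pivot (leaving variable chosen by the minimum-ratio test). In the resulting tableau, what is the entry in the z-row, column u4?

-2

Ratio test on column x_3 — row 1: 1/2 = 1/2; row 2: (67/3)/1 = 67/3; row 3: 3/1 = 3; row 4: entry 0 ≤ 0. Minimum is 1/2 at row 1 (u1 leaves); pivot element 2.
Divide row 1 by 2; eliminate column x_3 from the other rows.
z-row update in column u4: 2 − (-8)·(-1/2) = -2.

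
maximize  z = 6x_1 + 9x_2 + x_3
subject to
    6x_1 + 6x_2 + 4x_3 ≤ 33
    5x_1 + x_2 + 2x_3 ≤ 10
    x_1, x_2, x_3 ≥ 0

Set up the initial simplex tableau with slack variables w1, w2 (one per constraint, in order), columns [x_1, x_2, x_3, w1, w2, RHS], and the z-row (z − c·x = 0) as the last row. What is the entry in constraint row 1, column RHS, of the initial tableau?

The RHS of constraint 1 is b_1 = 33.

33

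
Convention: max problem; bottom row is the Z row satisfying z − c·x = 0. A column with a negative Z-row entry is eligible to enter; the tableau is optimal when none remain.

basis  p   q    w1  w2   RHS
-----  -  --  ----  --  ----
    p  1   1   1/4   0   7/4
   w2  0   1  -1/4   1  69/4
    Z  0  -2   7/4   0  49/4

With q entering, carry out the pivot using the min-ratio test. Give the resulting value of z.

Ratio test on column q — row 1: (7/4)/1 = 7/4; row 2: (69/4)/1 = 69/4. Minimum is 7/4 at row 1 (p leaves); pivot element 1.
Pivot on row 1; the Z-row RHS becomes 49/4 − (-2)·(7/4) = 63/4.

63/4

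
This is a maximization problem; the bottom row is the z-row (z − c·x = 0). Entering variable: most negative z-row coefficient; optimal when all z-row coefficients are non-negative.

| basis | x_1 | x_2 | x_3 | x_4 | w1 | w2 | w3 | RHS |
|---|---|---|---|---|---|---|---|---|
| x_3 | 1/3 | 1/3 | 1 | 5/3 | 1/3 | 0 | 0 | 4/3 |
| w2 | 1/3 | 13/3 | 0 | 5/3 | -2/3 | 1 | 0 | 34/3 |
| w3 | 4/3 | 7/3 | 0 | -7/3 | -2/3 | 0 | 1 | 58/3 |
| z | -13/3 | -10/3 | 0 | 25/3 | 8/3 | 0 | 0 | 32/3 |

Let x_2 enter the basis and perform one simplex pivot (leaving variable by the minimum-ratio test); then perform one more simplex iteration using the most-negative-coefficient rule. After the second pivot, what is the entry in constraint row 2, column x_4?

Ratio test on column x_2 — row 1: (4/3)/(1/3) = 4; row 2: (34/3)/(13/3) = 34/13; row 3: (58/3)/(7/3) = 58/7. Minimum is 34/13 at row 2 (w2 leaves); pivot element 13/3.
Divide row 2 by 13/3; eliminate column x_2 from the other rows.
Second iteration: most negative z-row entry is -53/13 in column x_1, so x_1 enters.
Ratio test on column x_1 — row 1: (6/13)/(4/13) = 3/2; row 2: (34/13)/(1/13) = 34; row 3: (172/13)/(15/13) = 172/15. Minimum is 3/2 at row 1 (x_3 leaves); pivot element 4/13.
Divide row 1 by 4/13; eliminate column x_1 from the other rows.
After both pivots, the entry at constraint row 2, column x_4 is 0.

0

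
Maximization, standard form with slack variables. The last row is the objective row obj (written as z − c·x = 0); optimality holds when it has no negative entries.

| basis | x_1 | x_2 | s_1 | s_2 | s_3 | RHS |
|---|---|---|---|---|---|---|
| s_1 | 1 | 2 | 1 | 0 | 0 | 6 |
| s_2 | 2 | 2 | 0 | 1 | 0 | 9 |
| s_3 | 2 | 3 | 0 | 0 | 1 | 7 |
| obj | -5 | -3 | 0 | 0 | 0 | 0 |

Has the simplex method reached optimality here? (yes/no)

The obj-row has a negative entry -5 in column x_1, so it is not optimal.

no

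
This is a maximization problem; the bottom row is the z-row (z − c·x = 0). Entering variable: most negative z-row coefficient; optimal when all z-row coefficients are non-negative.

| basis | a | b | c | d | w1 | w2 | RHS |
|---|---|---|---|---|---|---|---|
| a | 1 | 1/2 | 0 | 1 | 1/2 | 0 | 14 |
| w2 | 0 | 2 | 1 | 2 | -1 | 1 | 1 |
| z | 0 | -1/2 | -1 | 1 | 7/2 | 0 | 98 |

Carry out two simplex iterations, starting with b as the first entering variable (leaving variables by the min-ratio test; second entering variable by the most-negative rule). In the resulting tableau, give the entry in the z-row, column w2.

1

Ratio test on column b — row 1: 14/(1/2) = 28; row 2: 1/2 = 1/2. Minimum is 1/2 at row 2 (w2 leaves); pivot element 2.
Divide row 2 by 2; eliminate column b from the other rows.
Second iteration: most negative z-row entry is -3/4 in column c, so c enters.
Ratio test on column c — row 1: entry -1/4 ≤ 0; row 2: (1/2)/(1/2) = 1. Minimum is 1 at row 2 (b leaves); pivot element 1/2.
Divide row 2 by 1/2; eliminate column c from the other rows.
After both pivots, the entry at the z-row, column w2 is 1.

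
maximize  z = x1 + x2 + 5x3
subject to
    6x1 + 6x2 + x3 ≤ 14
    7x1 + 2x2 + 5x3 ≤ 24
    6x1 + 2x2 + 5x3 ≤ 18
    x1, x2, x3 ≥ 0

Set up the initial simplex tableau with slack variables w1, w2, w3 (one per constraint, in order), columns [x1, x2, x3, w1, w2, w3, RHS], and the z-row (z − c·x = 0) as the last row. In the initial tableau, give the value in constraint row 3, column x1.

Constraint 3 has coefficient 6 on x1.

6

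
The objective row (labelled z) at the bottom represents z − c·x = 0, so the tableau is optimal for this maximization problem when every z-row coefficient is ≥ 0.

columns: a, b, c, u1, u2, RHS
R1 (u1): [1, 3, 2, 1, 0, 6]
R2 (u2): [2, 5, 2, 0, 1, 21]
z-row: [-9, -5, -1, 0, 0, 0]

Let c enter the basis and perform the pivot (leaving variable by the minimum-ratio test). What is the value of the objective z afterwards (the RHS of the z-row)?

3

Ratio test on column c — row 1: 6/2 = 3; row 2: 21/2 = 21/2. Minimum is 3 at row 1 (u1 leaves); pivot element 2.
Pivot on row 1; the z-row RHS becomes 0 − (-1)·3 = 3.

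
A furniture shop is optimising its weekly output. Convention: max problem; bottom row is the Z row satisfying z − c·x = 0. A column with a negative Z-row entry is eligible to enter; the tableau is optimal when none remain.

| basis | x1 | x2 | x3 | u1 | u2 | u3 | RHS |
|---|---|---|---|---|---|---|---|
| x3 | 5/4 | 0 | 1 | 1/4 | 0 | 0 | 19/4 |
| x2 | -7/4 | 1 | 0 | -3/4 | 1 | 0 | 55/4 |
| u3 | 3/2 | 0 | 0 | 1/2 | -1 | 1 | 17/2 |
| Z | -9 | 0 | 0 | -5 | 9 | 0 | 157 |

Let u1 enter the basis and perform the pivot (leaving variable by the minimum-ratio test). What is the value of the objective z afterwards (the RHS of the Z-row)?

242

Ratio test on column u1 — row 1: (19/4)/(1/4) = 19; row 2: entry -3/4 ≤ 0; row 3: (17/2)/(1/2) = 17. Minimum is 17 at row 3 (u3 leaves); pivot element 1/2.
Pivot on row 3; the Z-row RHS becomes 157 − (-5)·17 = 242.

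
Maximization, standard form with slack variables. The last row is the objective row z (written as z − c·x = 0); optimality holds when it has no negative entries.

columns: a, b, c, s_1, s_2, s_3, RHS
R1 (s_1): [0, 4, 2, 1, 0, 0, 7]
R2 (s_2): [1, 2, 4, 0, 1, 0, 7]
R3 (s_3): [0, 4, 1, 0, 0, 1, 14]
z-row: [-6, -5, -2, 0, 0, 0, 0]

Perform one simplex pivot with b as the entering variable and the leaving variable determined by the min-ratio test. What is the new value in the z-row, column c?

1/2

Ratio test on column b — row 1: 7/4 = 7/4; row 2: 7/2 = 7/2; row 3: 14/4 = 7/2. Minimum is 7/4 at row 1 (s_1 leaves); pivot element 4.
Divide row 1 by 4; eliminate column b from the other rows.
z-row update in column c: -2 − (-5)·(1/2) = 1/2.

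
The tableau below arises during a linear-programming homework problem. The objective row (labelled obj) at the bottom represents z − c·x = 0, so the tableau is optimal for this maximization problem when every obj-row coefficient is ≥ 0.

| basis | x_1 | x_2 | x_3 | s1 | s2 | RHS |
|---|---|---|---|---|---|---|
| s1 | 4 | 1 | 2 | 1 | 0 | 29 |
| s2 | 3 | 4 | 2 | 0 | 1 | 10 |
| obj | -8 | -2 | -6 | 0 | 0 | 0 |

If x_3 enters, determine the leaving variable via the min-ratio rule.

Column x_3 entries and ratios — s1: 29/2 = 29/2; s2: 10/2 = 5.
Smallest ratio is 5 in the row of s2, so s2 leaves.

s2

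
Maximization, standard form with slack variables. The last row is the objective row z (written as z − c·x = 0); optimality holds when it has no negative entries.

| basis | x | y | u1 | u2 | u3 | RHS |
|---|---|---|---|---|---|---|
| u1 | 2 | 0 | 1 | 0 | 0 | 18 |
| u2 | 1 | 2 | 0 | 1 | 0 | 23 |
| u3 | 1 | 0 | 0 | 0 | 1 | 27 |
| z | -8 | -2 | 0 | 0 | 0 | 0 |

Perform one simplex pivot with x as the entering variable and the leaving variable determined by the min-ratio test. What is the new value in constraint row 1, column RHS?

Ratio test on column x — row 1: 18/2 = 9; row 2: 23/1 = 23; row 3: 27/1 = 27. Minimum is 9 at row 1 (u1 leaves); pivot element 2.
Divide row 1 by 2; eliminate column x from the other rows.
In the new row 1, the RHS entry is the old entry divided by the pivot: 18/2 = 9.

9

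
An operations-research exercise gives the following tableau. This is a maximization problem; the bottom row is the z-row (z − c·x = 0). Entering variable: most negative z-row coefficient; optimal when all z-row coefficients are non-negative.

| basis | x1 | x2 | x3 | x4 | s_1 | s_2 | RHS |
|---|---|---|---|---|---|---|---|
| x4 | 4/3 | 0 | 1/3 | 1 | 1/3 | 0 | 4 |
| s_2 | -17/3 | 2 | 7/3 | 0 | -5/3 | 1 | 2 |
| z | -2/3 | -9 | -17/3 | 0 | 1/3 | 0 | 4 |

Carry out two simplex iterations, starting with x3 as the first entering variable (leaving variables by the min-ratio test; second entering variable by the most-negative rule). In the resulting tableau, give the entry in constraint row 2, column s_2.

Ratio test on column x3 — row 1: 4/(1/3) = 12; row 2: 2/(7/3) = 6/7. Minimum is 6/7 at row 2 (s_2 leaves); pivot element 7/3.
Divide row 2 by 7/3; eliminate column x3 from the other rows.
Second iteration: most negative z-row entry is -101/7 in column x1, so x1 enters.
Ratio test on column x1 — row 1: (26/7)/(15/7) = 26/15; row 2: entry -17/7 ≤ 0. Minimum is 26/15 at row 1 (x4 leaves); pivot element 15/7.
Divide row 1 by 15/7; eliminate column x1 from the other rows.
After both pivots, the entry at constraint row 2, column s_2 is 4/15.

4/15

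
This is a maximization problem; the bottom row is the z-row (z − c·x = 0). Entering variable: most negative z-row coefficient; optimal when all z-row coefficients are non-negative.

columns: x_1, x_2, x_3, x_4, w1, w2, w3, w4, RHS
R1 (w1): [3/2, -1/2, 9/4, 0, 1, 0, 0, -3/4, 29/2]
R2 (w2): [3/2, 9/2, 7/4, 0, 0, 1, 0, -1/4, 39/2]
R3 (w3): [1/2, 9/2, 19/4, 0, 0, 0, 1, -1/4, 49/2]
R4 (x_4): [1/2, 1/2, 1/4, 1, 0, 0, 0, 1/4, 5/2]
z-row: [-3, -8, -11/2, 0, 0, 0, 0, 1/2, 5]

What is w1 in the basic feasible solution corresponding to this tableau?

w1 is basic (row 1); its value is the RHS of that row, 29/2.

29/2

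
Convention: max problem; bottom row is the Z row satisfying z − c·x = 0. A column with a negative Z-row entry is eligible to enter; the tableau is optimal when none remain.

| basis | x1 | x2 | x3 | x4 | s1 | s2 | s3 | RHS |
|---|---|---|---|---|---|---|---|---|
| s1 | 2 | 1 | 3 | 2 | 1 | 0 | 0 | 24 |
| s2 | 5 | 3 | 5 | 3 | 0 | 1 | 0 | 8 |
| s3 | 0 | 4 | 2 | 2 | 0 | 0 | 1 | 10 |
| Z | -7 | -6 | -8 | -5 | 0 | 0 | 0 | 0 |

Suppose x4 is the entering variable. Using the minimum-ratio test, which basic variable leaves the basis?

s2

Column x4 entries and ratios — s1: 24/2 = 12; s2: 8/3 = 8/3; s3: 10/2 = 5.
Smallest ratio is 8/3 in the row of s2, so s2 leaves.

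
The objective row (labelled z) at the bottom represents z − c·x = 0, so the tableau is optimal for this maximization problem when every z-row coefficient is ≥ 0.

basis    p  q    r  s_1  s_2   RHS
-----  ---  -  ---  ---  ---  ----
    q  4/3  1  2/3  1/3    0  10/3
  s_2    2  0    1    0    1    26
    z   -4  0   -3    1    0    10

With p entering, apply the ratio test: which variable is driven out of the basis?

Column p entries and ratios — q: (10/3)/(4/3) = 5/2; s_2: 26/2 = 13.
Smallest ratio is 5/2 in the row of q, so q leaves.

q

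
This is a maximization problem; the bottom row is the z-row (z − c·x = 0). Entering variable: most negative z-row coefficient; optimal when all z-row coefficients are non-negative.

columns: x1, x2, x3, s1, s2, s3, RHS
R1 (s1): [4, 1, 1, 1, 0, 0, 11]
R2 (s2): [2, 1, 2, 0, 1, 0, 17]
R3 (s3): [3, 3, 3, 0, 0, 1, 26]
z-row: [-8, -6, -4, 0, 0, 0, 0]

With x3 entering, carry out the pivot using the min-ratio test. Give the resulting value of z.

Ratio test on column x3 — row 1: 11/1 = 11; row 2: 17/2 = 17/2; row 3: 26/3 = 26/3. Minimum is 17/2 at row 2 (s2 leaves); pivot element 2.
Pivot on row 2; the z-row RHS becomes 0 − (-4)·(17/2) = 34.

34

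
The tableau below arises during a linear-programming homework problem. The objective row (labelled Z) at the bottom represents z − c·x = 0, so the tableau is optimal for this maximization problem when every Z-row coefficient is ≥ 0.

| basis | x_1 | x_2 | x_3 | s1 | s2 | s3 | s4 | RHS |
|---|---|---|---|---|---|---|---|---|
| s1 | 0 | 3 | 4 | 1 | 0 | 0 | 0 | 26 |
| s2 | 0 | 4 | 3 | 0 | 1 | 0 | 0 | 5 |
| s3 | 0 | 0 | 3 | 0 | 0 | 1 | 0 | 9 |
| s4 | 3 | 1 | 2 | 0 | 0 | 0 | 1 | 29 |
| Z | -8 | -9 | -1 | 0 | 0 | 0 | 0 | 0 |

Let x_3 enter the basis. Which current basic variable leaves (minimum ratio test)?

s2

Column x_3 entries and ratios — s1: 26/4 = 13/2; s2: 5/3 = 5/3; s3: 9/3 = 3; s4: 29/2 = 29/2.
Smallest ratio is 5/3 in the row of s2, so s2 leaves.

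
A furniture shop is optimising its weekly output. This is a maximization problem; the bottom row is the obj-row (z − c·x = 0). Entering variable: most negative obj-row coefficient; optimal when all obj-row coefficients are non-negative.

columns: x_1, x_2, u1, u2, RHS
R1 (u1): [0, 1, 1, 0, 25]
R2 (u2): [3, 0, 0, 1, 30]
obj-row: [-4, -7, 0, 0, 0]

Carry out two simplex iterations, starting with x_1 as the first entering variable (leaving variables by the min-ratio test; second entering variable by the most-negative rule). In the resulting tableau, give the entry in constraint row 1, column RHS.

Ratio test on column x_1 — row 1: entry 0 ≤ 0; row 2: 30/3 = 10. Minimum is 10 at row 2 (u2 leaves); pivot element 3.
Divide row 2 by 3; eliminate column x_1 from the other rows.
Second iteration: most negative obj-row entry is -7 in column x_2, so x_2 enters.
Ratio test on column x_2 — row 1: 25/1 = 25; row 2: entry 0 ≤ 0. Minimum is 25 at row 1 (u1 leaves); pivot element 1.
Divide row 1 by 1; eliminate column x_2 from the other rows.
After both pivots, the entry at constraint row 1, column RHS is 25.

25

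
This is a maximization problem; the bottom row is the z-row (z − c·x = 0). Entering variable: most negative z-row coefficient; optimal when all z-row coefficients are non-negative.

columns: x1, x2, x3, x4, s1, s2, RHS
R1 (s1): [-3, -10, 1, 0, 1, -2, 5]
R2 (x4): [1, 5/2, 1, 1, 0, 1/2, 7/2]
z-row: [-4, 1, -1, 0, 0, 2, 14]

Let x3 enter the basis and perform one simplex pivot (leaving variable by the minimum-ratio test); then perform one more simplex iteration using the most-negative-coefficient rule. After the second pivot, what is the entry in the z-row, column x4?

Ratio test on column x3 — row 1: 5/1 = 5; row 2: (7/2)/1 = 7/2. Minimum is 7/2 at row 2 (x4 leaves); pivot element 1.
Divide row 2 by 1; eliminate column x3 from the other rows.
Second iteration: most negative z-row entry is -3 in column x1, so x1 enters.
Ratio test on column x1 — row 1: entry -4 ≤ 0; row 2: (7/2)/1 = 7/2. Minimum is 7/2 at row 2 (x3 leaves); pivot element 1.
Divide row 2 by 1; eliminate column x1 from the other rows.
After both pivots, the entry at the z-row, column x4 is 4.

4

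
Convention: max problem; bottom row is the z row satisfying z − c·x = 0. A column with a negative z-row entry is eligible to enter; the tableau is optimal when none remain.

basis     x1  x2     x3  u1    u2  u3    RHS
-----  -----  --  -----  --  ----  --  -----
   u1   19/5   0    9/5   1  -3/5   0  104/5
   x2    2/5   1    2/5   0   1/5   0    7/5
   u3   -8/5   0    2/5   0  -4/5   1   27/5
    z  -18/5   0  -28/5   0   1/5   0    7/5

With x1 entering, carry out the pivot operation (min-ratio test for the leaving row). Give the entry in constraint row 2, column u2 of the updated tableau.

Ratio test on column x1 — row 1: (104/5)/(19/5) = 104/19; row 2: (7/5)/(2/5) = 7/2; row 3: entry -8/5 ≤ 0. Minimum is 7/2 at row 2 (x2 leaves); pivot element 2/5.
Divide row 2 by 2/5; eliminate column x1 from the other rows.
In the new row 2, the u2 entry is the old entry divided by the pivot: (1/5)/(2/5) = 1/2.

1/2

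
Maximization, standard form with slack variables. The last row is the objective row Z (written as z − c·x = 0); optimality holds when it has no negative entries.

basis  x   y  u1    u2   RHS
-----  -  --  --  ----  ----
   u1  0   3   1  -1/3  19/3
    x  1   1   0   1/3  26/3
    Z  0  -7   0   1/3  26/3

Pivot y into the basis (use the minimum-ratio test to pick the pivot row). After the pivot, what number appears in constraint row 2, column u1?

-1/3

Ratio test on column y — row 1: (19/3)/3 = 19/9; row 2: (26/3)/1 = 26/3. Minimum is 19/9 at row 1 (u1 leaves); pivot element 3.
Divide row 1 by 3; eliminate column y from the other rows.
Row 2 update in column u1: 0 − 1·(1/3) = -1/3.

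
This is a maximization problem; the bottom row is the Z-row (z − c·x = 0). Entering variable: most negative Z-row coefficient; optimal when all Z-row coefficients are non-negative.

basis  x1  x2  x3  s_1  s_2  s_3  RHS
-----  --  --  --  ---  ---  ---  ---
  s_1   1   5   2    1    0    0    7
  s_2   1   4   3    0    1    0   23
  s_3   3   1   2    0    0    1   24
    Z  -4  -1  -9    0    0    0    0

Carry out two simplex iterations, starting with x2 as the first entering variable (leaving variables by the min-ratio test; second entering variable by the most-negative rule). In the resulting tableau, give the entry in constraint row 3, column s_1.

-1

Ratio test on column x2 — row 1: 7/5 = 7/5; row 2: 23/4 = 23/4; row 3: 24/1 = 24. Minimum is 7/5 at row 1 (s_1 leaves); pivot element 5.
Divide row 1 by 5; eliminate column x2 from the other rows.
Second iteration: most negative Z-row entry is -43/5 in column x3, so x3 enters.
Ratio test on column x3 — row 1: (7/5)/(2/5) = 7/2; row 2: (87/5)/(7/5) = 87/7; row 3: (113/5)/(8/5) = 113/8. Minimum is 7/2 at row 1 (x2 leaves); pivot element 2/5.
Divide row 1 by 2/5; eliminate column x3 from the other rows.
After both pivots, the entry at constraint row 3, column s_1 is -1.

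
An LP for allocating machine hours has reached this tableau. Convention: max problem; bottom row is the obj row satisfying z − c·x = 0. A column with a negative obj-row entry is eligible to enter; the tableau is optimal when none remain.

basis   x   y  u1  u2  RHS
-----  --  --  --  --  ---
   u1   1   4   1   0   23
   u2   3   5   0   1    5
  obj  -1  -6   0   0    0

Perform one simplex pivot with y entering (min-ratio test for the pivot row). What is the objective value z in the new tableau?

6

Ratio test on column y — row 1: 23/4 = 23/4; row 2: 5/5 = 1. Minimum is 1 at row 2 (u2 leaves); pivot element 5.
Pivot on row 2; the obj-row RHS becomes 0 − (-6)·1 = 6.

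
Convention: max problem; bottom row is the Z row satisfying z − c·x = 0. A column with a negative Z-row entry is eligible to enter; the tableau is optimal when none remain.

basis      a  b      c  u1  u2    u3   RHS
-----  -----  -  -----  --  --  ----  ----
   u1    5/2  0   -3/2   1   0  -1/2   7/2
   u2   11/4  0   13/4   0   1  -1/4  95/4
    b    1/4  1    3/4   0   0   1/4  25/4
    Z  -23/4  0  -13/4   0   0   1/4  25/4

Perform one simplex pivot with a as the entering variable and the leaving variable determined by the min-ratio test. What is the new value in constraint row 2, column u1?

-11/10

Ratio test on column a — row 1: (7/2)/(5/2) = 7/5; row 2: (95/4)/(11/4) = 95/11; row 3: (25/4)/(1/4) = 25. Minimum is 7/5 at row 1 (u1 leaves); pivot element 5/2.
Divide row 1 by 5/2; eliminate column a from the other rows.
Row 2 update in column u1: 0 − (11/4)·(2/5) = -11/10.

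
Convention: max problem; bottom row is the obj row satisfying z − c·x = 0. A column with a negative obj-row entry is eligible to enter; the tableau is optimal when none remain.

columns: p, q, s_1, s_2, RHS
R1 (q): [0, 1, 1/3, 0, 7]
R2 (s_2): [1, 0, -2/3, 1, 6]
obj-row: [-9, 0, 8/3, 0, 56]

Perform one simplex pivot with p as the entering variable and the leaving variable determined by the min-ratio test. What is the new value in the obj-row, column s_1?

-10/3

Ratio test on column p — row 1: entry 0 ≤ 0; row 2: 6/1 = 6. Minimum is 6 at row 2 (s_2 leaves); pivot element 1.
Divide row 2 by 1; eliminate column p from the other rows.
obj-row update in column s_1: 8/3 − (-9)·(-2/3) = -10/3.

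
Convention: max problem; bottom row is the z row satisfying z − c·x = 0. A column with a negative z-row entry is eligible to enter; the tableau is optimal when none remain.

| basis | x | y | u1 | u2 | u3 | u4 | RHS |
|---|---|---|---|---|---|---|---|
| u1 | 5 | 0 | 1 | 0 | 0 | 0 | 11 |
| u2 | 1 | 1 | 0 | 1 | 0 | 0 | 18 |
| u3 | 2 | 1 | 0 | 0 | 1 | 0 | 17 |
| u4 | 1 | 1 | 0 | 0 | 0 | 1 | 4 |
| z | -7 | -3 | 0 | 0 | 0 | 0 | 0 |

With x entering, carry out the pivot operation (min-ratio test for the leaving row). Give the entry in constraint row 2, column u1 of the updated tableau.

-1/5

Ratio test on column x — row 1: 11/5 = 11/5; row 2: 18/1 = 18; row 3: 17/2 = 17/2; row 4: 4/1 = 4. Minimum is 11/5 at row 1 (u1 leaves); pivot element 5.
Divide row 1 by 5; eliminate column x from the other rows.
Row 2 update in column u1: 0 − 1·(1/5) = -1/5.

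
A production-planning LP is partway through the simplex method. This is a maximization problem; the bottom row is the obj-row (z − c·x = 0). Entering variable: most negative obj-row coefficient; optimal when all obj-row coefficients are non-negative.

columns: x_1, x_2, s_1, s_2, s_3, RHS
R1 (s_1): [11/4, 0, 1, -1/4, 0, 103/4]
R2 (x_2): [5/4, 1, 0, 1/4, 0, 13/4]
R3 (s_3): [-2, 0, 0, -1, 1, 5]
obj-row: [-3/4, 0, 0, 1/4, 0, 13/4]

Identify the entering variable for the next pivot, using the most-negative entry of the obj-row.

x_1

Negative obj-row entries: x_1: -3/4.
The most negative is -3/4 in column x_1, so x_1 enters.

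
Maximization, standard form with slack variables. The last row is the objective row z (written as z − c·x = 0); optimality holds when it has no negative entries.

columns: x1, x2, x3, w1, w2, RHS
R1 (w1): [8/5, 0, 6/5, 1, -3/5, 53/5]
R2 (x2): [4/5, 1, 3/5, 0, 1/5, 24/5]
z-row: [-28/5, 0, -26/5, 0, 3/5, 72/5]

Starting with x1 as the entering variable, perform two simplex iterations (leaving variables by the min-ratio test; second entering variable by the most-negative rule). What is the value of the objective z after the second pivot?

Ratio test on column x1 — row 1: (53/5)/(8/5) = 53/8; row 2: (24/5)/(4/5) = 6. Minimum is 6 at row 2 (x2 leaves); pivot element 4/5.
Pivot on row 2; the z-row RHS becomes 72/5 − (-28/5)·6 = 48.
Next entering variable (most negative z-row entry -1): x3.
Ratio test on column x3 — row 1: entry 0 ≤ 0; row 2: 6/(3/4) = 8. Minimum is 8 at row 2 (x1 leaves); pivot element 3/4.
After the second pivot the z-row RHS is 48 − (-1)·8 = 56.

56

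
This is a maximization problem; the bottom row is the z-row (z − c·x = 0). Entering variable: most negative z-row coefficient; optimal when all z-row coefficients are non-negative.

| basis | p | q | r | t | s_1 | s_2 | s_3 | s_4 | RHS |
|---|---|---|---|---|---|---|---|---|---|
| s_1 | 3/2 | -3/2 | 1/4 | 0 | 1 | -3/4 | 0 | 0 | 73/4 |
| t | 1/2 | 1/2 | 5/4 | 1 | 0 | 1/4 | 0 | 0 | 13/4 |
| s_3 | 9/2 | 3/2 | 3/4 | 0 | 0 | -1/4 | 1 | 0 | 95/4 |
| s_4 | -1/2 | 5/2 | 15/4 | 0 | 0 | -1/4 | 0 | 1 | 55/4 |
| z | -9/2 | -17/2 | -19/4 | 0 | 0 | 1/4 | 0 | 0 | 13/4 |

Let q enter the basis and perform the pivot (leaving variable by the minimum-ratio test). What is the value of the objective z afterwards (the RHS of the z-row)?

Ratio test on column q — row 1: entry -3/2 ≤ 0; row 2: (13/4)/(1/2) = 13/2; row 3: (95/4)/(3/2) = 95/6; row 4: (55/4)/(5/2) = 11/2. Minimum is 11/2 at row 4 (s_4 leaves); pivot element 5/2.
Pivot on row 4; the z-row RHS becomes 13/4 − (-17/2)·(11/2) = 50.

50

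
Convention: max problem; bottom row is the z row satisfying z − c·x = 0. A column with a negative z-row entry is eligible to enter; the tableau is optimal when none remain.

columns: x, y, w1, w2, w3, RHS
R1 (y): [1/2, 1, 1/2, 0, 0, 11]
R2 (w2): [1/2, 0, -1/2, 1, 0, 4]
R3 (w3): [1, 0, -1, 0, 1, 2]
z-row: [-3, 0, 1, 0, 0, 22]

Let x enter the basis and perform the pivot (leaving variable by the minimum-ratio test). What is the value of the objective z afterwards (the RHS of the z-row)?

28

Ratio test on column x — row 1: 11/(1/2) = 22; row 2: 4/(1/2) = 8; row 3: 2/1 = 2. Minimum is 2 at row 3 (w3 leaves); pivot element 1.
Pivot on row 3; the z-row RHS becomes 22 − (-3)·2 = 28.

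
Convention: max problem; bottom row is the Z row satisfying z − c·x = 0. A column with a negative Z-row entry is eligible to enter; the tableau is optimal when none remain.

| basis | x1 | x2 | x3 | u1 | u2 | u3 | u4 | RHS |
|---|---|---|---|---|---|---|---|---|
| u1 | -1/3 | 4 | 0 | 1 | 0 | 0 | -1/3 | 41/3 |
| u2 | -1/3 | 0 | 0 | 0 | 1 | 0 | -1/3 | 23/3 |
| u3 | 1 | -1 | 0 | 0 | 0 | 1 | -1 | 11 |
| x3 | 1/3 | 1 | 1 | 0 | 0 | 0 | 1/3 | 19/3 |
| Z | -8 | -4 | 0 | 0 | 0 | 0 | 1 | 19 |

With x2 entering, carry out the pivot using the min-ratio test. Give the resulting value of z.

Ratio test on column x2 — row 1: (41/3)/4 = 41/12; row 2: entry 0 ≤ 0; row 3: entry -1 ≤ 0; row 4: (19/3)/1 = 19/3. Minimum is 41/12 at row 1 (u1 leaves); pivot element 4.
Pivot on row 1; the Z-row RHS becomes 19 − (-4)·(41/12) = 98/3.

98/3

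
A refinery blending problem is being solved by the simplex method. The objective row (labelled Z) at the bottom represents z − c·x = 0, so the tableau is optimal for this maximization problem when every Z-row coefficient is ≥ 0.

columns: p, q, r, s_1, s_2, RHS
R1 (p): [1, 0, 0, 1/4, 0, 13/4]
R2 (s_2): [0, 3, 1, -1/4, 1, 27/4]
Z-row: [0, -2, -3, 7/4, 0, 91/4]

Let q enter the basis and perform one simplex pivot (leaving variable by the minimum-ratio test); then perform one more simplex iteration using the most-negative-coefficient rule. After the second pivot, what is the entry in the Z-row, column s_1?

1

Ratio test on column q — row 1: entry 0 ≤ 0; row 2: (27/4)/3 = 9/4. Minimum is 9/4 at row 2 (s_2 leaves); pivot element 3.
Divide row 2 by 3; eliminate column q from the other rows.
Second iteration: most negative Z-row entry is -7/3 in column r, so r enters.
Ratio test on column r — row 1: entry 0 ≤ 0; row 2: (9/4)/(1/3) = 27/4. Minimum is 27/4 at row 2 (q leaves); pivot element 1/3.
Divide row 2 by 1/3; eliminate column r from the other rows.
After both pivots, the entry at the Z-row, column s_1 is 1.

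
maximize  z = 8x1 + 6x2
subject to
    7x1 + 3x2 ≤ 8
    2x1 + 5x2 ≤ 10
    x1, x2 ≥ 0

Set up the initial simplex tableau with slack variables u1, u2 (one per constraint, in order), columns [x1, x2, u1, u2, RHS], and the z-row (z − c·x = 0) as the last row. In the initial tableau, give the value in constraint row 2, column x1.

2

Constraint 2 has coefficient 2 on x1.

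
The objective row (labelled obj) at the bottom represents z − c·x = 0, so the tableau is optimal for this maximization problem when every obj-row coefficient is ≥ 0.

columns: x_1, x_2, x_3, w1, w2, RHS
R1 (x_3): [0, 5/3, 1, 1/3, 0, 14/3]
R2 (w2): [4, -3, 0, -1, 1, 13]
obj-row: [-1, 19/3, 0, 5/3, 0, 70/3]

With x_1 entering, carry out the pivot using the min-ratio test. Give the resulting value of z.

Ratio test on column x_1 — row 1: entry 0 ≤ 0; row 2: 13/4 = 13/4. Minimum is 13/4 at row 2 (w2 leaves); pivot element 4.
Pivot on row 2; the obj-row RHS becomes 70/3 − (-1)·(13/4) = 319/12.

319/12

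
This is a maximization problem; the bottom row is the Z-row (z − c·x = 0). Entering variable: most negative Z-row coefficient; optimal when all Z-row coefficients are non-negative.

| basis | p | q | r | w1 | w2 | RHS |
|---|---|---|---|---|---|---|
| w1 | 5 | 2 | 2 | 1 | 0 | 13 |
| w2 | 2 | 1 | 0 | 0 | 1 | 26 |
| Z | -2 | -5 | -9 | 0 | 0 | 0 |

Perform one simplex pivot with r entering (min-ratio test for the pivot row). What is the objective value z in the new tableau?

117/2

Ratio test on column r — row 1: 13/2 = 13/2; row 2: entry 0 ≤ 0. Minimum is 13/2 at row 1 (w1 leaves); pivot element 2.
Pivot on row 1; the Z-row RHS becomes 0 − (-9)·(13/2) = 117/2.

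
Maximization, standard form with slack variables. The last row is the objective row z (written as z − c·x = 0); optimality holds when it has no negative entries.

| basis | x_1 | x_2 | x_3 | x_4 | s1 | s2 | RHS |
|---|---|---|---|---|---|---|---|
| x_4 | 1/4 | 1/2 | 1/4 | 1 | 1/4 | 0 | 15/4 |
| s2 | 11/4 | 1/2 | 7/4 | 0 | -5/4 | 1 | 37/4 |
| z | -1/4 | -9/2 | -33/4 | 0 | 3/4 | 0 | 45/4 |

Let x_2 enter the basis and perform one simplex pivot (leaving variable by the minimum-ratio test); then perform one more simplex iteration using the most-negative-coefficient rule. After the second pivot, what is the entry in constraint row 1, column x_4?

Ratio test on column x_2 — row 1: (15/4)/(1/2) = 15/2; row 2: (37/4)/(1/2) = 37/2. Minimum is 15/2 at row 1 (x_4 leaves); pivot element 1/2.
Divide row 1 by 1/2; eliminate column x_2 from the other rows.
Second iteration: most negative z-row entry is -6 in column x_3, so x_3 enters.
Ratio test on column x_3 — row 1: (15/2)/(1/2) = 15; row 2: (11/2)/(3/2) = 11/3. Minimum is 11/3 at row 2 (s2 leaves); pivot element 3/2.
Divide row 2 by 3/2; eliminate column x_3 from the other rows.
After both pivots, the entry at constraint row 1, column x_4 is 7/3.

7/3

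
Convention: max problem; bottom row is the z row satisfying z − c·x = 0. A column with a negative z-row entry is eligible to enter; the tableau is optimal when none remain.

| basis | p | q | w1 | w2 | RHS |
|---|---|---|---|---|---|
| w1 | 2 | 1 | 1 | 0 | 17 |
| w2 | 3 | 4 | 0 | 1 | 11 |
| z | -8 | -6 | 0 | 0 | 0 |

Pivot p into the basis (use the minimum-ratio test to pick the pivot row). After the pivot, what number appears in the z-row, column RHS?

88/3

Ratio test on column p — row 1: 17/2 = 17/2; row 2: 11/3 = 11/3. Minimum is 11/3 at row 2 (w2 leaves); pivot element 3.
Divide row 2 by 3; eliminate column p from the other rows.
z-row update in column RHS: 0 − (-8)·(11/3) = 88/3.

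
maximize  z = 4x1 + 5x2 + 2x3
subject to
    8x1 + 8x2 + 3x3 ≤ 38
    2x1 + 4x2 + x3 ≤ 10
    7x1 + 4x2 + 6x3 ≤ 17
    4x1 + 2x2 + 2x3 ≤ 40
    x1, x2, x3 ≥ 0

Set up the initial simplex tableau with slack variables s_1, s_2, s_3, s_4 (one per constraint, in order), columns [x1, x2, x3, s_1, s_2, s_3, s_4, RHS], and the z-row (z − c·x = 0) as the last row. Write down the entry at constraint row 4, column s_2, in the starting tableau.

0

Slack s_2 belongs to constraint 2; its column is the unit vector e_2, so the entry in row 4 is 0.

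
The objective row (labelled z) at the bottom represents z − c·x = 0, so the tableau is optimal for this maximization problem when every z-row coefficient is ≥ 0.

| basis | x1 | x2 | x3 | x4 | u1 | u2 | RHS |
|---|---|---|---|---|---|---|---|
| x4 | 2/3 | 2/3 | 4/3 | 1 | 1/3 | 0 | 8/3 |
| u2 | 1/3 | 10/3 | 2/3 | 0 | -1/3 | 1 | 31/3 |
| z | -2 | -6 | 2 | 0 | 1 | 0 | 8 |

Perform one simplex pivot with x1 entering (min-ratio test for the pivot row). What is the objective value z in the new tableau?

Ratio test on column x1 — row 1: (8/3)/(2/3) = 4; row 2: (31/3)/(1/3) = 31. Minimum is 4 at row 1 (x4 leaves); pivot element 2/3.
Pivot on row 1; the z-row RHS becomes 8 − (-2)·4 = 16.

16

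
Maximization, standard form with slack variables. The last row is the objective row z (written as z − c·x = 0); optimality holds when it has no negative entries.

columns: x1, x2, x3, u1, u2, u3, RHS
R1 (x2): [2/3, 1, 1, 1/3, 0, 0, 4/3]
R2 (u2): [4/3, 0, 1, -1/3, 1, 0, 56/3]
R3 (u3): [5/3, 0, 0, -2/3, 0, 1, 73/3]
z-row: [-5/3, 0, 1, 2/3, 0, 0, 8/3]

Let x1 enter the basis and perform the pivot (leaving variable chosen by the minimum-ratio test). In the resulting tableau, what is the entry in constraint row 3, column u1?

Ratio test on column x1 — row 1: (4/3)/(2/3) = 2; row 2: (56/3)/(4/3) = 14; row 3: (73/3)/(5/3) = 73/5. Minimum is 2 at row 1 (x2 leaves); pivot element 2/3.
Divide row 1 by 2/3; eliminate column x1 from the other rows.
Row 3 update in column u1: -2/3 − (5/3)·(1/2) = -3/2.

-3/2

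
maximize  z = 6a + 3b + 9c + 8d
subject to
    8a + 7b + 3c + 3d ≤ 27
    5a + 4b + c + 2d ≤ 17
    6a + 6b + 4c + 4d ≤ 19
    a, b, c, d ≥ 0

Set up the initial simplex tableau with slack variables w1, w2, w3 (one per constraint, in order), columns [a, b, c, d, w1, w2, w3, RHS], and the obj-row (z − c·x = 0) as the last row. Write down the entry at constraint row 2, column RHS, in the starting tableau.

17

The RHS of constraint 2 is b_2 = 17.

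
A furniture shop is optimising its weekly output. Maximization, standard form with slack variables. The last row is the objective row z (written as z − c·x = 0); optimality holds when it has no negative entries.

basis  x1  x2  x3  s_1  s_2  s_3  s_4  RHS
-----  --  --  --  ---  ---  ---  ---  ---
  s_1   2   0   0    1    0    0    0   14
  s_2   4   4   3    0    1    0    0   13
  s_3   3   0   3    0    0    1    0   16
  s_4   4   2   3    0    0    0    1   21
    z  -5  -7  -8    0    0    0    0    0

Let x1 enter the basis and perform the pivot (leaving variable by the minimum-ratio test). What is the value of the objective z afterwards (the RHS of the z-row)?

65/4

Ratio test on column x1 — row 1: 14/2 = 7; row 2: 13/4 = 13/4; row 3: 16/3 = 16/3; row 4: 21/4 = 21/4. Minimum is 13/4 at row 2 (s_2 leaves); pivot element 4.
Pivot on row 2; the z-row RHS becomes 0 − (-5)·(13/4) = 65/4.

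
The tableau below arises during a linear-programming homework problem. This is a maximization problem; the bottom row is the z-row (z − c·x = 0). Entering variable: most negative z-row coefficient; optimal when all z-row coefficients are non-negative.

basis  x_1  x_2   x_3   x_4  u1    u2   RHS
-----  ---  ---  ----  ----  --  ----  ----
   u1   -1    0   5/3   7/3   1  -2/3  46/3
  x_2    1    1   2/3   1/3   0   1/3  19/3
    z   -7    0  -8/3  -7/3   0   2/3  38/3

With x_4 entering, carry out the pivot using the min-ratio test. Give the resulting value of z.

28

Ratio test on column x_4 — row 1: (46/3)/(7/3) = 46/7; row 2: (19/3)/(1/3) = 19. Minimum is 46/7 at row 1 (u1 leaves); pivot element 7/3.
Pivot on row 1; the z-row RHS becomes 38/3 − (-7/3)·(46/7) = 28.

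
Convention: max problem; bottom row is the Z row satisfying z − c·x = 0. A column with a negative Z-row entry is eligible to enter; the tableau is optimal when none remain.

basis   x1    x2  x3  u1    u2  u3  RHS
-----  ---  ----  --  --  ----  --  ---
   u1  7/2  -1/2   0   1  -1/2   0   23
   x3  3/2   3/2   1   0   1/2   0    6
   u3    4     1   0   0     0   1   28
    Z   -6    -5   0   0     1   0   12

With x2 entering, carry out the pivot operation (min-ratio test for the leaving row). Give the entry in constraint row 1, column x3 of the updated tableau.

Ratio test on column x2 — row 1: entry -1/2 ≤ 0; row 2: 6/(3/2) = 4; row 3: 28/1 = 28. Minimum is 4 at row 2 (x3 leaves); pivot element 3/2.
Divide row 2 by 3/2; eliminate column x2 from the other rows.
Row 1 update in column x3: 0 − (-1/2)·(2/3) = 1/3.

1/3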